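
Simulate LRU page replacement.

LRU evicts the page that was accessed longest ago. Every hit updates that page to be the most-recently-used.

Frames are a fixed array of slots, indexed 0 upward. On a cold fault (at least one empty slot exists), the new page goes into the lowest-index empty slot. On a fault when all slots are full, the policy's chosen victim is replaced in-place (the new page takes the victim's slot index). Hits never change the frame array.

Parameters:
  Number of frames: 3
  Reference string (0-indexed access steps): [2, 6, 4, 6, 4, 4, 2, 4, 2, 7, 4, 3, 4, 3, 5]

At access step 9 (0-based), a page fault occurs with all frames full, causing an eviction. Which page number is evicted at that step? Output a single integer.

Answer: 6

Derivation:
Step 0: ref 2 -> FAULT, frames=[2,-,-]
Step 1: ref 6 -> FAULT, frames=[2,6,-]
Step 2: ref 4 -> FAULT, frames=[2,6,4]
Step 3: ref 6 -> HIT, frames=[2,6,4]
Step 4: ref 4 -> HIT, frames=[2,6,4]
Step 5: ref 4 -> HIT, frames=[2,6,4]
Step 6: ref 2 -> HIT, frames=[2,6,4]
Step 7: ref 4 -> HIT, frames=[2,6,4]
Step 8: ref 2 -> HIT, frames=[2,6,4]
Step 9: ref 7 -> FAULT, evict 6, frames=[2,7,4]
At step 9: evicted page 6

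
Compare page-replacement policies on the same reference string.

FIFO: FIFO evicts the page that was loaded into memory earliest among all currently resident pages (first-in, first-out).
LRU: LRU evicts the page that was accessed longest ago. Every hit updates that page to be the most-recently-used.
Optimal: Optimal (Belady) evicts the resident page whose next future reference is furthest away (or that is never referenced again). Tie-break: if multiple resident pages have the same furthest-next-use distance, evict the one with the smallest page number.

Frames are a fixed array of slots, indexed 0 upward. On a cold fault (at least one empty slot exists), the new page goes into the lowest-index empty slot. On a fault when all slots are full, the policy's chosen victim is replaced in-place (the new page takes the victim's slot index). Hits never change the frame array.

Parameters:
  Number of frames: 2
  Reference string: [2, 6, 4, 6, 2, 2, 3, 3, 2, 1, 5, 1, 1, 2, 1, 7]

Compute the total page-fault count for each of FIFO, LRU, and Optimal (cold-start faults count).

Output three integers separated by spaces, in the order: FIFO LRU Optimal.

Answer: 10 9 9

Derivation:
--- FIFO ---
  step 0: ref 2 -> FAULT, frames=[2,-] (faults so far: 1)
  step 1: ref 6 -> FAULT, frames=[2,6] (faults so far: 2)
  step 2: ref 4 -> FAULT, evict 2, frames=[4,6] (faults so far: 3)
  step 3: ref 6 -> HIT, frames=[4,6] (faults so far: 3)
  step 4: ref 2 -> FAULT, evict 6, frames=[4,2] (faults so far: 4)
  step 5: ref 2 -> HIT, frames=[4,2] (faults so far: 4)
  step 6: ref 3 -> FAULT, evict 4, frames=[3,2] (faults so far: 5)
  step 7: ref 3 -> HIT, frames=[3,2] (faults so far: 5)
  step 8: ref 2 -> HIT, frames=[3,2] (faults so far: 5)
  step 9: ref 1 -> FAULT, evict 2, frames=[3,1] (faults so far: 6)
  step 10: ref 5 -> FAULT, evict 3, frames=[5,1] (faults so far: 7)
  step 11: ref 1 -> HIT, frames=[5,1] (faults so far: 7)
  step 12: ref 1 -> HIT, frames=[5,1] (faults so far: 7)
  step 13: ref 2 -> FAULT, evict 1, frames=[5,2] (faults so far: 8)
  step 14: ref 1 -> FAULT, evict 5, frames=[1,2] (faults so far: 9)
  step 15: ref 7 -> FAULT, evict 2, frames=[1,7] (faults so far: 10)
  FIFO total faults: 10
--- LRU ---
  step 0: ref 2 -> FAULT, frames=[2,-] (faults so far: 1)
  step 1: ref 6 -> FAULT, frames=[2,6] (faults so far: 2)
  step 2: ref 4 -> FAULT, evict 2, frames=[4,6] (faults so far: 3)
  step 3: ref 6 -> HIT, frames=[4,6] (faults so far: 3)
  step 4: ref 2 -> FAULT, evict 4, frames=[2,6] (faults so far: 4)
  step 5: ref 2 -> HIT, frames=[2,6] (faults so far: 4)
  step 6: ref 3 -> FAULT, evict 6, frames=[2,3] (faults so far: 5)
  step 7: ref 3 -> HIT, frames=[2,3] (faults so far: 5)
  step 8: ref 2 -> HIT, frames=[2,3] (faults so far: 5)
  step 9: ref 1 -> FAULT, evict 3, frames=[2,1] (faults so far: 6)
  step 10: ref 5 -> FAULT, evict 2, frames=[5,1] (faults so far: 7)
  step 11: ref 1 -> HIT, frames=[5,1] (faults so far: 7)
  step 12: ref 1 -> HIT, frames=[5,1] (faults so far: 7)
  step 13: ref 2 -> FAULT, evict 5, frames=[2,1] (faults so far: 8)
  step 14: ref 1 -> HIT, frames=[2,1] (faults so far: 8)
  step 15: ref 7 -> FAULT, evict 2, frames=[7,1] (faults so far: 9)
  LRU total faults: 9
--- Optimal ---
  step 0: ref 2 -> FAULT, frames=[2,-] (faults so far: 1)
  step 1: ref 6 -> FAULT, frames=[2,6] (faults so far: 2)
  step 2: ref 4 -> FAULT, evict 2, frames=[4,6] (faults so far: 3)
  step 3: ref 6 -> HIT, frames=[4,6] (faults so far: 3)
  step 4: ref 2 -> FAULT, evict 4, frames=[2,6] (faults so far: 4)
  step 5: ref 2 -> HIT, frames=[2,6] (faults so far: 4)
  step 6: ref 3 -> FAULT, evict 6, frames=[2,3] (faults so far: 5)
  step 7: ref 3 -> HIT, frames=[2,3] (faults so far: 5)
  step 8: ref 2 -> HIT, frames=[2,3] (faults so far: 5)
  step 9: ref 1 -> FAULT, evict 3, frames=[2,1] (faults so far: 6)
  step 10: ref 5 -> FAULT, evict 2, frames=[5,1] (faults so far: 7)
  step 11: ref 1 -> HIT, frames=[5,1] (faults so far: 7)
  step 12: ref 1 -> HIT, frames=[5,1] (faults so far: 7)
  step 13: ref 2 -> FAULT, evict 5, frames=[2,1] (faults so far: 8)
  step 14: ref 1 -> HIT, frames=[2,1] (faults so far: 8)
  step 15: ref 7 -> FAULT, evict 1, frames=[2,7] (faults so far: 9)
  Optimal total faults: 9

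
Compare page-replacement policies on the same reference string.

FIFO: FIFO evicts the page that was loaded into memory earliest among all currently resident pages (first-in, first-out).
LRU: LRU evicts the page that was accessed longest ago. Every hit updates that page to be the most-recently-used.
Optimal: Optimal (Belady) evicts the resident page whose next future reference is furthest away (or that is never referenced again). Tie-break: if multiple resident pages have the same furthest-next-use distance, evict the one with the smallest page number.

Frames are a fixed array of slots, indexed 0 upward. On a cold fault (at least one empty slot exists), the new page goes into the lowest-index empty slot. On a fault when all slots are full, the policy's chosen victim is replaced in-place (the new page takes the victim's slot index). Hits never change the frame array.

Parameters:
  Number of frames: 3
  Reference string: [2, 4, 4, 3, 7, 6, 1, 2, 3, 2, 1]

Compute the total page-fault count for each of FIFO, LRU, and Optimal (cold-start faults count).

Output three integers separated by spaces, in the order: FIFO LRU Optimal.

Answer: 8 8 6

Derivation:
--- FIFO ---
  step 0: ref 2 -> FAULT, frames=[2,-,-] (faults so far: 1)
  step 1: ref 4 -> FAULT, frames=[2,4,-] (faults so far: 2)
  step 2: ref 4 -> HIT, frames=[2,4,-] (faults so far: 2)
  step 3: ref 3 -> FAULT, frames=[2,4,3] (faults so far: 3)
  step 4: ref 7 -> FAULT, evict 2, frames=[7,4,3] (faults so far: 4)
  step 5: ref 6 -> FAULT, evict 4, frames=[7,6,3] (faults so far: 5)
  step 6: ref 1 -> FAULT, evict 3, frames=[7,6,1] (faults so far: 6)
  step 7: ref 2 -> FAULT, evict 7, frames=[2,6,1] (faults so far: 7)
  step 8: ref 3 -> FAULT, evict 6, frames=[2,3,1] (faults so far: 8)
  step 9: ref 2 -> HIT, frames=[2,3,1] (faults so far: 8)
  step 10: ref 1 -> HIT, frames=[2,3,1] (faults so far: 8)
  FIFO total faults: 8
--- LRU ---
  step 0: ref 2 -> FAULT, frames=[2,-,-] (faults so far: 1)
  step 1: ref 4 -> FAULT, frames=[2,4,-] (faults so far: 2)
  step 2: ref 4 -> HIT, frames=[2,4,-] (faults so far: 2)
  step 3: ref 3 -> FAULT, frames=[2,4,3] (faults so far: 3)
  step 4: ref 7 -> FAULT, evict 2, frames=[7,4,3] (faults so far: 4)
  step 5: ref 6 -> FAULT, evict 4, frames=[7,6,3] (faults so far: 5)
  step 6: ref 1 -> FAULT, evict 3, frames=[7,6,1] (faults so far: 6)
  step 7: ref 2 -> FAULT, evict 7, frames=[2,6,1] (faults so far: 7)
  step 8: ref 3 -> FAULT, evict 6, frames=[2,3,1] (faults so far: 8)
  step 9: ref 2 -> HIT, frames=[2,3,1] (faults so far: 8)
  step 10: ref 1 -> HIT, frames=[2,3,1] (faults so far: 8)
  LRU total faults: 8
--- Optimal ---
  step 0: ref 2 -> FAULT, frames=[2,-,-] (faults so far: 1)
  step 1: ref 4 -> FAULT, frames=[2,4,-] (faults so far: 2)
  step 2: ref 4 -> HIT, frames=[2,4,-] (faults so far: 2)
  step 3: ref 3 -> FAULT, frames=[2,4,3] (faults so far: 3)
  step 4: ref 7 -> FAULT, evict 4, frames=[2,7,3] (faults so far: 4)
  step 5: ref 6 -> FAULT, evict 7, frames=[2,6,3] (faults so far: 5)
  step 6: ref 1 -> FAULT, evict 6, frames=[2,1,3] (faults so far: 6)
  step 7: ref 2 -> HIT, frames=[2,1,3] (faults so far: 6)
  step 8: ref 3 -> HIT, frames=[2,1,3] (faults so far: 6)
  step 9: ref 2 -> HIT, frames=[2,1,3] (faults so far: 6)
  step 10: ref 1 -> HIT, frames=[2,1,3] (faults so far: 6)
  Optimal total faults: 6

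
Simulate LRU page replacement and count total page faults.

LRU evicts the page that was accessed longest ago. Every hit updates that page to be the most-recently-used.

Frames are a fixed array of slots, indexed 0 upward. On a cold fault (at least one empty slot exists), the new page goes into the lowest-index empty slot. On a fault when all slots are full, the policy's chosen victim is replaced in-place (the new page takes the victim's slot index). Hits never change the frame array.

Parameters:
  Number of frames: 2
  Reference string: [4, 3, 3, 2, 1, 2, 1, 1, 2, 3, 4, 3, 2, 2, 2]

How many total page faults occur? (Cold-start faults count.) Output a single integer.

Step 0: ref 4 → FAULT, frames=[4,-]
Step 1: ref 3 → FAULT, frames=[4,3]
Step 2: ref 3 → HIT, frames=[4,3]
Step 3: ref 2 → FAULT (evict 4), frames=[2,3]
Step 4: ref 1 → FAULT (evict 3), frames=[2,1]
Step 5: ref 2 → HIT, frames=[2,1]
Step 6: ref 1 → HIT, frames=[2,1]
Step 7: ref 1 → HIT, frames=[2,1]
Step 8: ref 2 → HIT, frames=[2,1]
Step 9: ref 3 → FAULT (evict 1), frames=[2,3]
Step 10: ref 4 → FAULT (evict 2), frames=[4,3]
Step 11: ref 3 → HIT, frames=[4,3]
Step 12: ref 2 → FAULT (evict 4), frames=[2,3]
Step 13: ref 2 → HIT, frames=[2,3]
Step 14: ref 2 → HIT, frames=[2,3]
Total faults: 7

Answer: 7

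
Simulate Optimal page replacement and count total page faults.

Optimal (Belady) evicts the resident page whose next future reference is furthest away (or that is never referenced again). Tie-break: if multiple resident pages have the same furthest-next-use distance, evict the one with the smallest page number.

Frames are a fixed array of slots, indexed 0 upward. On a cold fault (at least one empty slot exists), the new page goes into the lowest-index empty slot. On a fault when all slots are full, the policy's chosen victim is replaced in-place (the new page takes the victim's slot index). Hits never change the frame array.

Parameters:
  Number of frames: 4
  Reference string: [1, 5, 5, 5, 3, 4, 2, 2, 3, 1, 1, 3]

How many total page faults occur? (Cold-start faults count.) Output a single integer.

Answer: 5

Derivation:
Step 0: ref 1 → FAULT, frames=[1,-,-,-]
Step 1: ref 5 → FAULT, frames=[1,5,-,-]
Step 2: ref 5 → HIT, frames=[1,5,-,-]
Step 3: ref 5 → HIT, frames=[1,5,-,-]
Step 4: ref 3 → FAULT, frames=[1,5,3,-]
Step 5: ref 4 → FAULT, frames=[1,5,3,4]
Step 6: ref 2 → FAULT (evict 4), frames=[1,5,3,2]
Step 7: ref 2 → HIT, frames=[1,5,3,2]
Step 8: ref 3 → HIT, frames=[1,5,3,2]
Step 9: ref 1 → HIT, frames=[1,5,3,2]
Step 10: ref 1 → HIT, frames=[1,5,3,2]
Step 11: ref 3 → HIT, frames=[1,5,3,2]
Total faults: 5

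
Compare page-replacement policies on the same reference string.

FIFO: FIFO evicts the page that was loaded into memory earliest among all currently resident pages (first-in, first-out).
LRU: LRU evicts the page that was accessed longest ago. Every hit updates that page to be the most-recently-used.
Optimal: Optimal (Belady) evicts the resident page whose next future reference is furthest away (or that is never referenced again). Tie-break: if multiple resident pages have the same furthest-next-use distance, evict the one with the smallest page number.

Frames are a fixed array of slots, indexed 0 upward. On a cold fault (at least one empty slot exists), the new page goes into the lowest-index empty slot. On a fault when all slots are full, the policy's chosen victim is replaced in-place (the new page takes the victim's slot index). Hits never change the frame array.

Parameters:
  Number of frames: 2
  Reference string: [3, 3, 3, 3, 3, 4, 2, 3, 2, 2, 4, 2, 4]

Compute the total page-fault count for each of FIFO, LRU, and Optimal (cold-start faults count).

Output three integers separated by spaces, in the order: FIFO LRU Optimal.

Answer: 6 5 4

Derivation:
--- FIFO ---
  step 0: ref 3 -> FAULT, frames=[3,-] (faults so far: 1)
  step 1: ref 3 -> HIT, frames=[3,-] (faults so far: 1)
  step 2: ref 3 -> HIT, frames=[3,-] (faults so far: 1)
  step 3: ref 3 -> HIT, frames=[3,-] (faults so far: 1)
  step 4: ref 3 -> HIT, frames=[3,-] (faults so far: 1)
  step 5: ref 4 -> FAULT, frames=[3,4] (faults so far: 2)
  step 6: ref 2 -> FAULT, evict 3, frames=[2,4] (faults so far: 3)
  step 7: ref 3 -> FAULT, evict 4, frames=[2,3] (faults so far: 4)
  step 8: ref 2 -> HIT, frames=[2,3] (faults so far: 4)
  step 9: ref 2 -> HIT, frames=[2,3] (faults so far: 4)
  step 10: ref 4 -> FAULT, evict 2, frames=[4,3] (faults so far: 5)
  step 11: ref 2 -> FAULT, evict 3, frames=[4,2] (faults so far: 6)
  step 12: ref 4 -> HIT, frames=[4,2] (faults so far: 6)
  FIFO total faults: 6
--- LRU ---
  step 0: ref 3 -> FAULT, frames=[3,-] (faults so far: 1)
  step 1: ref 3 -> HIT, frames=[3,-] (faults so far: 1)
  step 2: ref 3 -> HIT, frames=[3,-] (faults so far: 1)
  step 3: ref 3 -> HIT, frames=[3,-] (faults so far: 1)
  step 4: ref 3 -> HIT, frames=[3,-] (faults so far: 1)
  step 5: ref 4 -> FAULT, frames=[3,4] (faults so far: 2)
  step 6: ref 2 -> FAULT, evict 3, frames=[2,4] (faults so far: 3)
  step 7: ref 3 -> FAULT, evict 4, frames=[2,3] (faults so far: 4)
  step 8: ref 2 -> HIT, frames=[2,3] (faults so far: 4)
  step 9: ref 2 -> HIT, frames=[2,3] (faults so far: 4)
  step 10: ref 4 -> FAULT, evict 3, frames=[2,4] (faults so far: 5)
  step 11: ref 2 -> HIT, frames=[2,4] (faults so far: 5)
  step 12: ref 4 -> HIT, frames=[2,4] (faults so far: 5)
  LRU total faults: 5
--- Optimal ---
  step 0: ref 3 -> FAULT, frames=[3,-] (faults so far: 1)
  step 1: ref 3 -> HIT, frames=[3,-] (faults so far: 1)
  step 2: ref 3 -> HIT, frames=[3,-] (faults so far: 1)
  step 3: ref 3 -> HIT, frames=[3,-] (faults so far: 1)
  step 4: ref 3 -> HIT, frames=[3,-] (faults so far: 1)
  step 5: ref 4 -> FAULT, frames=[3,4] (faults so far: 2)
  step 6: ref 2 -> FAULT, evict 4, frames=[3,2] (faults so far: 3)
  step 7: ref 3 -> HIT, frames=[3,2] (faults so far: 3)
  step 8: ref 2 -> HIT, frames=[3,2] (faults so far: 3)
  step 9: ref 2 -> HIT, frames=[3,2] (faults so far: 3)
  step 10: ref 4 -> FAULT, evict 3, frames=[4,2] (faults so far: 4)
  step 11: ref 2 -> HIT, frames=[4,2] (faults so far: 4)
  step 12: ref 4 -> HIT, frames=[4,2] (faults so far: 4)
  Optimal total faults: 4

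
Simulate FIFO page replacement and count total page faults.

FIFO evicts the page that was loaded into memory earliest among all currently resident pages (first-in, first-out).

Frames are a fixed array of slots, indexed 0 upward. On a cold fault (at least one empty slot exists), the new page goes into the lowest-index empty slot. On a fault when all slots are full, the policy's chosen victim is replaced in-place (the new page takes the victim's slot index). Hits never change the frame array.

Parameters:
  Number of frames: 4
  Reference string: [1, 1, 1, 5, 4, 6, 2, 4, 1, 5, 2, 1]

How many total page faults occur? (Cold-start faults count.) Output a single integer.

Step 0: ref 1 → FAULT, frames=[1,-,-,-]
Step 1: ref 1 → HIT, frames=[1,-,-,-]
Step 2: ref 1 → HIT, frames=[1,-,-,-]
Step 3: ref 5 → FAULT, frames=[1,5,-,-]
Step 4: ref 4 → FAULT, frames=[1,5,4,-]
Step 5: ref 6 → FAULT, frames=[1,5,4,6]
Step 6: ref 2 → FAULT (evict 1), frames=[2,5,4,6]
Step 7: ref 4 → HIT, frames=[2,5,4,6]
Step 8: ref 1 → FAULT (evict 5), frames=[2,1,4,6]
Step 9: ref 5 → FAULT (evict 4), frames=[2,1,5,6]
Step 10: ref 2 → HIT, frames=[2,1,5,6]
Step 11: ref 1 → HIT, frames=[2,1,5,6]
Total faults: 7

Answer: 7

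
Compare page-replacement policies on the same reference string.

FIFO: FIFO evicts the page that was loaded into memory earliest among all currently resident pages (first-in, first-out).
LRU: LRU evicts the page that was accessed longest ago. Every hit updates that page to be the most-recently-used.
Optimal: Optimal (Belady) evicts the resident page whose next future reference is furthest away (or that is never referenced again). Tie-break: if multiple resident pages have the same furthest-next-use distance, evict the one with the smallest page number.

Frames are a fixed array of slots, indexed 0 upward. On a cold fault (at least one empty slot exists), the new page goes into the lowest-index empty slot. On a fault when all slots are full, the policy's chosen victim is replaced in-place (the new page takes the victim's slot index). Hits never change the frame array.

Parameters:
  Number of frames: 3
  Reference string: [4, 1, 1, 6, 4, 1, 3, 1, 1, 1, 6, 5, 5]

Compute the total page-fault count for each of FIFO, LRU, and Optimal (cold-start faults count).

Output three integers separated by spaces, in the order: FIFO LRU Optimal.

Answer: 5 6 5

Derivation:
--- FIFO ---
  step 0: ref 4 -> FAULT, frames=[4,-,-] (faults so far: 1)
  step 1: ref 1 -> FAULT, frames=[4,1,-] (faults so far: 2)
  step 2: ref 1 -> HIT, frames=[4,1,-] (faults so far: 2)
  step 3: ref 6 -> FAULT, frames=[4,1,6] (faults so far: 3)
  step 4: ref 4 -> HIT, frames=[4,1,6] (faults so far: 3)
  step 5: ref 1 -> HIT, frames=[4,1,6] (faults so far: 3)
  step 6: ref 3 -> FAULT, evict 4, frames=[3,1,6] (faults so far: 4)
  step 7: ref 1 -> HIT, frames=[3,1,6] (faults so far: 4)
  step 8: ref 1 -> HIT, frames=[3,1,6] (faults so far: 4)
  step 9: ref 1 -> HIT, frames=[3,1,6] (faults so far: 4)
  step 10: ref 6 -> HIT, frames=[3,1,6] (faults so far: 4)
  step 11: ref 5 -> FAULT, evict 1, frames=[3,5,6] (faults so far: 5)
  step 12: ref 5 -> HIT, frames=[3,5,6] (faults so far: 5)
  FIFO total faults: 5
--- LRU ---
  step 0: ref 4 -> FAULT, frames=[4,-,-] (faults so far: 1)
  step 1: ref 1 -> FAULT, frames=[4,1,-] (faults so far: 2)
  step 2: ref 1 -> HIT, frames=[4,1,-] (faults so far: 2)
  step 3: ref 6 -> FAULT, frames=[4,1,6] (faults so far: 3)
  step 4: ref 4 -> HIT, frames=[4,1,6] (faults so far: 3)
  step 5: ref 1 -> HIT, frames=[4,1,6] (faults so far: 3)
  step 6: ref 3 -> FAULT, evict 6, frames=[4,1,3] (faults so far: 4)
  step 7: ref 1 -> HIT, frames=[4,1,3] (faults so far: 4)
  step 8: ref 1 -> HIT, frames=[4,1,3] (faults so far: 4)
  step 9: ref 1 -> HIT, frames=[4,1,3] (faults so far: 4)
  step 10: ref 6 -> FAULT, evict 4, frames=[6,1,3] (faults so far: 5)
  step 11: ref 5 -> FAULT, evict 3, frames=[6,1,5] (faults so far: 6)
  step 12: ref 5 -> HIT, frames=[6,1,5] (faults so far: 6)
  LRU total faults: 6
--- Optimal ---
  step 0: ref 4 -> FAULT, frames=[4,-,-] (faults so far: 1)
  step 1: ref 1 -> FAULT, frames=[4,1,-] (faults so far: 2)
  step 2: ref 1 -> HIT, frames=[4,1,-] (faults so far: 2)
  step 3: ref 6 -> FAULT, frames=[4,1,6] (faults so far: 3)
  step 4: ref 4 -> HIT, frames=[4,1,6] (faults so far: 3)
  step 5: ref 1 -> HIT, frames=[4,1,6] (faults so far: 3)
  step 6: ref 3 -> FAULT, evict 4, frames=[3,1,6] (faults so far: 4)
  step 7: ref 1 -> HIT, frames=[3,1,6] (faults so far: 4)
  step 8: ref 1 -> HIT, frames=[3,1,6] (faults so far: 4)
  step 9: ref 1 -> HIT, frames=[3,1,6] (faults so far: 4)
  step 10: ref 6 -> HIT, frames=[3,1,6] (faults so far: 4)
  step 11: ref 5 -> FAULT, evict 1, frames=[3,5,6] (faults so far: 5)
  step 12: ref 5 -> HIT, frames=[3,5,6] (faults so far: 5)
  Optimal total faults: 5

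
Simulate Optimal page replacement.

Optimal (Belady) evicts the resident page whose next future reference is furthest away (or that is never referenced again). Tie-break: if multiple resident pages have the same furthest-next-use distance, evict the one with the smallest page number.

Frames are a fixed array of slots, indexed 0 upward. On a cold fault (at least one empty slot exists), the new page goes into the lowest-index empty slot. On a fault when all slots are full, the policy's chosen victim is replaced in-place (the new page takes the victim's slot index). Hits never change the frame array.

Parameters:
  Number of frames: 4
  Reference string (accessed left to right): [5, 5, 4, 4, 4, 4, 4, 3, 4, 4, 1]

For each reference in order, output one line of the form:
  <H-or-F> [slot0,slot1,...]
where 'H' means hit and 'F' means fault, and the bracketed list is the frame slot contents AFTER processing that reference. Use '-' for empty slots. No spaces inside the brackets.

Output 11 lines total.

F [5,-,-,-]
H [5,-,-,-]
F [5,4,-,-]
H [5,4,-,-]
H [5,4,-,-]
H [5,4,-,-]
H [5,4,-,-]
F [5,4,3,-]
H [5,4,3,-]
H [5,4,3,-]
F [5,4,3,1]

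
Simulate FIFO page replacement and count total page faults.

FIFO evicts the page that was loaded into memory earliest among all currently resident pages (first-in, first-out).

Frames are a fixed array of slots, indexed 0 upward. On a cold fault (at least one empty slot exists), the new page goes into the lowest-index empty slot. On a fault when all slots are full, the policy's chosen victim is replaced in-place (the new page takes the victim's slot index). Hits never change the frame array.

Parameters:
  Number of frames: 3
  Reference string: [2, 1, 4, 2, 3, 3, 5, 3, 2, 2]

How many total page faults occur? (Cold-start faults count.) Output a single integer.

Step 0: ref 2 → FAULT, frames=[2,-,-]
Step 1: ref 1 → FAULT, frames=[2,1,-]
Step 2: ref 4 → FAULT, frames=[2,1,4]
Step 3: ref 2 → HIT, frames=[2,1,4]
Step 4: ref 3 → FAULT (evict 2), frames=[3,1,4]
Step 5: ref 3 → HIT, frames=[3,1,4]
Step 6: ref 5 → FAULT (evict 1), frames=[3,5,4]
Step 7: ref 3 → HIT, frames=[3,5,4]
Step 8: ref 2 → FAULT (evict 4), frames=[3,5,2]
Step 9: ref 2 → HIT, frames=[3,5,2]
Total faults: 6

Answer: 6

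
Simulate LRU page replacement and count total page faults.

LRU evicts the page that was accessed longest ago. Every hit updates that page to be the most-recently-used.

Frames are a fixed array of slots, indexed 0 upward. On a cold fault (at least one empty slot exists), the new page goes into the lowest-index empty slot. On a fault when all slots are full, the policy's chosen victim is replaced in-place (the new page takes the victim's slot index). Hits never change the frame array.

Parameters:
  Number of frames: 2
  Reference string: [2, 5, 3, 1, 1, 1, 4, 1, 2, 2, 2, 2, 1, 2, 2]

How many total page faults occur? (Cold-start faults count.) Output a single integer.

Step 0: ref 2 → FAULT, frames=[2,-]
Step 1: ref 5 → FAULT, frames=[2,5]
Step 2: ref 3 → FAULT (evict 2), frames=[3,5]
Step 3: ref 1 → FAULT (evict 5), frames=[3,1]
Step 4: ref 1 → HIT, frames=[3,1]
Step 5: ref 1 → HIT, frames=[3,1]
Step 6: ref 4 → FAULT (evict 3), frames=[4,1]
Step 7: ref 1 → HIT, frames=[4,1]
Step 8: ref 2 → FAULT (evict 4), frames=[2,1]
Step 9: ref 2 → HIT, frames=[2,1]
Step 10: ref 2 → HIT, frames=[2,1]
Step 11: ref 2 → HIT, frames=[2,1]
Step 12: ref 1 → HIT, frames=[2,1]
Step 13: ref 2 → HIT, frames=[2,1]
Step 14: ref 2 → HIT, frames=[2,1]
Total faults: 6

Answer: 6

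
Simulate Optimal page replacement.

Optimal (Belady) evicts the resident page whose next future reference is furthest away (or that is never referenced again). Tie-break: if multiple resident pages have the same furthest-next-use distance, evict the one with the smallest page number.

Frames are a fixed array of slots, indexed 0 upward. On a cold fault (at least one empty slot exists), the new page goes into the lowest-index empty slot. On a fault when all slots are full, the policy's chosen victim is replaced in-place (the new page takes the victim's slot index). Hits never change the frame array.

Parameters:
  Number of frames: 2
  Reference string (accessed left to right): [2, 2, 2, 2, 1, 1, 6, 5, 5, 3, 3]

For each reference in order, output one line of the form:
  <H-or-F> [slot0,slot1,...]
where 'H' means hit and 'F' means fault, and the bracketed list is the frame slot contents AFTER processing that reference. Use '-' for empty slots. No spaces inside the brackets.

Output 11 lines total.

F [2,-]
H [2,-]
H [2,-]
H [2,-]
F [2,1]
H [2,1]
F [2,6]
F [5,6]
H [5,6]
F [3,6]
H [3,6]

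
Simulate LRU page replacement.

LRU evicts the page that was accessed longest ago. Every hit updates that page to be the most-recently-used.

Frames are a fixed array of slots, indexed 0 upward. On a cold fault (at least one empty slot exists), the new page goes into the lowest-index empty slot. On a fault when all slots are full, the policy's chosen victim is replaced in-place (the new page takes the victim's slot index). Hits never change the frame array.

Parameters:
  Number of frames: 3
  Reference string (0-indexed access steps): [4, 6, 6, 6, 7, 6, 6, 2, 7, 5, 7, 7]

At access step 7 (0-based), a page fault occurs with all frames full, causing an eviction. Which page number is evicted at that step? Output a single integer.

Answer: 4

Derivation:
Step 0: ref 4 -> FAULT, frames=[4,-,-]
Step 1: ref 6 -> FAULT, frames=[4,6,-]
Step 2: ref 6 -> HIT, frames=[4,6,-]
Step 3: ref 6 -> HIT, frames=[4,6,-]
Step 4: ref 7 -> FAULT, frames=[4,6,7]
Step 5: ref 6 -> HIT, frames=[4,6,7]
Step 6: ref 6 -> HIT, frames=[4,6,7]
Step 7: ref 2 -> FAULT, evict 4, frames=[2,6,7]
At step 7: evicted page 4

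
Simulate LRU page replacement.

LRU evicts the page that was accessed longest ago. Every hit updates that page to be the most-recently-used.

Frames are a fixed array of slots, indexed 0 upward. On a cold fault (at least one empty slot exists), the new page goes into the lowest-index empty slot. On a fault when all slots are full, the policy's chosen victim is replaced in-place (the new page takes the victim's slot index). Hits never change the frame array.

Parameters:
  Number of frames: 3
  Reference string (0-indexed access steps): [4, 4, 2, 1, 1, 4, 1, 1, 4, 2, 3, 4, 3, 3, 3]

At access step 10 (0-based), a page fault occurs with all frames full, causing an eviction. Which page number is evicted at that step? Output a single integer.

Answer: 1

Derivation:
Step 0: ref 4 -> FAULT, frames=[4,-,-]
Step 1: ref 4 -> HIT, frames=[4,-,-]
Step 2: ref 2 -> FAULT, frames=[4,2,-]
Step 3: ref 1 -> FAULT, frames=[4,2,1]
Step 4: ref 1 -> HIT, frames=[4,2,1]
Step 5: ref 4 -> HIT, frames=[4,2,1]
Step 6: ref 1 -> HIT, frames=[4,2,1]
Step 7: ref 1 -> HIT, frames=[4,2,1]
Step 8: ref 4 -> HIT, frames=[4,2,1]
Step 9: ref 2 -> HIT, frames=[4,2,1]
Step 10: ref 3 -> FAULT, evict 1, frames=[4,2,3]
At step 10: evicted page 1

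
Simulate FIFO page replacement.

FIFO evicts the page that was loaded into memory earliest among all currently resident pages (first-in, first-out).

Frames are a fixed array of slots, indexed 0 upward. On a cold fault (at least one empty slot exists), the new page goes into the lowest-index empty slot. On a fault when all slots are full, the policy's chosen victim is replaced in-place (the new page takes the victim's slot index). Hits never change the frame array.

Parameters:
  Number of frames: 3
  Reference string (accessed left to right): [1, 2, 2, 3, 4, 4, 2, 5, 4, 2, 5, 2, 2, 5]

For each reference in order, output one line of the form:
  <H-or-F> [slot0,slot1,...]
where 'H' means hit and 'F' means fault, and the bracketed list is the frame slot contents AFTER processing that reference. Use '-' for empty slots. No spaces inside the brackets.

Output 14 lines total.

F [1,-,-]
F [1,2,-]
H [1,2,-]
F [1,2,3]
F [4,2,3]
H [4,2,3]
H [4,2,3]
F [4,5,3]
H [4,5,3]
F [4,5,2]
H [4,5,2]
H [4,5,2]
H [4,5,2]
H [4,5,2]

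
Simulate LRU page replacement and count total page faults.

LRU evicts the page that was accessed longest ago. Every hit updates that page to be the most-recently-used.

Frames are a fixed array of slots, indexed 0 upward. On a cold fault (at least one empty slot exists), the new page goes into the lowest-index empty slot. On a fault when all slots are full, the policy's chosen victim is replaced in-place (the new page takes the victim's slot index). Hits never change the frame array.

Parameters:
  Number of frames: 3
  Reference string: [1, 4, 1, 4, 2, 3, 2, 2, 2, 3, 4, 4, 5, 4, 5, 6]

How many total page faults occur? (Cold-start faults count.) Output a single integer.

Step 0: ref 1 → FAULT, frames=[1,-,-]
Step 1: ref 4 → FAULT, frames=[1,4,-]
Step 2: ref 1 → HIT, frames=[1,4,-]
Step 3: ref 4 → HIT, frames=[1,4,-]
Step 4: ref 2 → FAULT, frames=[1,4,2]
Step 5: ref 3 → FAULT (evict 1), frames=[3,4,2]
Step 6: ref 2 → HIT, frames=[3,4,2]
Step 7: ref 2 → HIT, frames=[3,4,2]
Step 8: ref 2 → HIT, frames=[3,4,2]
Step 9: ref 3 → HIT, frames=[3,4,2]
Step 10: ref 4 → HIT, frames=[3,4,2]
Step 11: ref 4 → HIT, frames=[3,4,2]
Step 12: ref 5 → FAULT (evict 2), frames=[3,4,5]
Step 13: ref 4 → HIT, frames=[3,4,5]
Step 14: ref 5 → HIT, frames=[3,4,5]
Step 15: ref 6 → FAULT (evict 3), frames=[6,4,5]
Total faults: 6

Answer: 6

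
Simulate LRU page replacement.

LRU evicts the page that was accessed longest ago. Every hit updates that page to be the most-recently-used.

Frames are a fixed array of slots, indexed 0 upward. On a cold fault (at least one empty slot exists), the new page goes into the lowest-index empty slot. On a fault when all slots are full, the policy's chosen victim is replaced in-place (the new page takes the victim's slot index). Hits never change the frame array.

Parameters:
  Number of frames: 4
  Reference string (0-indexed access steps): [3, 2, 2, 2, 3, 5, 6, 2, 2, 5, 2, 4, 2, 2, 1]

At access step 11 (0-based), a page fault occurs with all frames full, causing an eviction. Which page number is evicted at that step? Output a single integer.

Step 0: ref 3 -> FAULT, frames=[3,-,-,-]
Step 1: ref 2 -> FAULT, frames=[3,2,-,-]
Step 2: ref 2 -> HIT, frames=[3,2,-,-]
Step 3: ref 2 -> HIT, frames=[3,2,-,-]
Step 4: ref 3 -> HIT, frames=[3,2,-,-]
Step 5: ref 5 -> FAULT, frames=[3,2,5,-]
Step 6: ref 6 -> FAULT, frames=[3,2,5,6]
Step 7: ref 2 -> HIT, frames=[3,2,5,6]
Step 8: ref 2 -> HIT, frames=[3,2,5,6]
Step 9: ref 5 -> HIT, frames=[3,2,5,6]
Step 10: ref 2 -> HIT, frames=[3,2,5,6]
Step 11: ref 4 -> FAULT, evict 3, frames=[4,2,5,6]
At step 11: evicted page 3

Answer: 3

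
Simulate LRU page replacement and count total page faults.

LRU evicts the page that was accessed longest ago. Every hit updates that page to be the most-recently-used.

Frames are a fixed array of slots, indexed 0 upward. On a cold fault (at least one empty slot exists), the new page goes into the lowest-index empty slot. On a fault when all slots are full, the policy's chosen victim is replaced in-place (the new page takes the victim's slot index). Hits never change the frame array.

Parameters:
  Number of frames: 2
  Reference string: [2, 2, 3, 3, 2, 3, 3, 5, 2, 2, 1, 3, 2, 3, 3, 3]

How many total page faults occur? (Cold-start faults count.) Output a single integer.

Step 0: ref 2 → FAULT, frames=[2,-]
Step 1: ref 2 → HIT, frames=[2,-]
Step 2: ref 3 → FAULT, frames=[2,3]
Step 3: ref 3 → HIT, frames=[2,3]
Step 4: ref 2 → HIT, frames=[2,3]
Step 5: ref 3 → HIT, frames=[2,3]
Step 6: ref 3 → HIT, frames=[2,3]
Step 7: ref 5 → FAULT (evict 2), frames=[5,3]
Step 8: ref 2 → FAULT (evict 3), frames=[5,2]
Step 9: ref 2 → HIT, frames=[5,2]
Step 10: ref 1 → FAULT (evict 5), frames=[1,2]
Step 11: ref 3 → FAULT (evict 2), frames=[1,3]
Step 12: ref 2 → FAULT (evict 1), frames=[2,3]
Step 13: ref 3 → HIT, frames=[2,3]
Step 14: ref 3 → HIT, frames=[2,3]
Step 15: ref 3 → HIT, frames=[2,3]
Total faults: 7

Answer: 7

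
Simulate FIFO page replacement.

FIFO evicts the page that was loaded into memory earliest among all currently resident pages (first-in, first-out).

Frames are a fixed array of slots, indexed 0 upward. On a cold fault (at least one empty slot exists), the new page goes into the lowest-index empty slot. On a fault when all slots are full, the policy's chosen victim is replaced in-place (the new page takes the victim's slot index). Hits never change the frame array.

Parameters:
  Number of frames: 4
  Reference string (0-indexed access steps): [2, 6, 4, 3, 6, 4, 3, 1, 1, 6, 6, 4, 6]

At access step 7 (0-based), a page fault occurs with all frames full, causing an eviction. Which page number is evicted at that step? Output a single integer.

Answer: 2

Derivation:
Step 0: ref 2 -> FAULT, frames=[2,-,-,-]
Step 1: ref 6 -> FAULT, frames=[2,6,-,-]
Step 2: ref 4 -> FAULT, frames=[2,6,4,-]
Step 3: ref 3 -> FAULT, frames=[2,6,4,3]
Step 4: ref 6 -> HIT, frames=[2,6,4,3]
Step 5: ref 4 -> HIT, frames=[2,6,4,3]
Step 6: ref 3 -> HIT, frames=[2,6,4,3]
Step 7: ref 1 -> FAULT, evict 2, frames=[1,6,4,3]
At step 7: evicted page 2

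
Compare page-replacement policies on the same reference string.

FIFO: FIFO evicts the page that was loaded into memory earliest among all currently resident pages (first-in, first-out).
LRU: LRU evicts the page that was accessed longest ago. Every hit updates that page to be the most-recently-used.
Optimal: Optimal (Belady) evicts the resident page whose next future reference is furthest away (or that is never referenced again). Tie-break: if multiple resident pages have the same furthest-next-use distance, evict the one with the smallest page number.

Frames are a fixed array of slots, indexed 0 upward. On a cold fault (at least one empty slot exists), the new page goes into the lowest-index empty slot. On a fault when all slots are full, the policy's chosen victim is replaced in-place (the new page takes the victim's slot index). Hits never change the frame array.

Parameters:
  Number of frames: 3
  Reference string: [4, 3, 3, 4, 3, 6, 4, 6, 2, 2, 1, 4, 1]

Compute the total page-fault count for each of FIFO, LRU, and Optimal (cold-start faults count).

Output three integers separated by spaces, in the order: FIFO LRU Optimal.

Answer: 6 6 5

Derivation:
--- FIFO ---
  step 0: ref 4 -> FAULT, frames=[4,-,-] (faults so far: 1)
  step 1: ref 3 -> FAULT, frames=[4,3,-] (faults so far: 2)
  step 2: ref 3 -> HIT, frames=[4,3,-] (faults so far: 2)
  step 3: ref 4 -> HIT, frames=[4,3,-] (faults so far: 2)
  step 4: ref 3 -> HIT, frames=[4,3,-] (faults so far: 2)
  step 5: ref 6 -> FAULT, frames=[4,3,6] (faults so far: 3)
  step 6: ref 4 -> HIT, frames=[4,3,6] (faults so far: 3)
  step 7: ref 6 -> HIT, frames=[4,3,6] (faults so far: 3)
  step 8: ref 2 -> FAULT, evict 4, frames=[2,3,6] (faults so far: 4)
  step 9: ref 2 -> HIT, frames=[2,3,6] (faults so far: 4)
  step 10: ref 1 -> FAULT, evict 3, frames=[2,1,6] (faults so far: 5)
  step 11: ref 4 -> FAULT, evict 6, frames=[2,1,4] (faults so far: 6)
  step 12: ref 1 -> HIT, frames=[2,1,4] (faults so far: 6)
  FIFO total faults: 6
--- LRU ---
  step 0: ref 4 -> FAULT, frames=[4,-,-] (faults so far: 1)
  step 1: ref 3 -> FAULT, frames=[4,3,-] (faults so far: 2)
  step 2: ref 3 -> HIT, frames=[4,3,-] (faults so far: 2)
  step 3: ref 4 -> HIT, frames=[4,3,-] (faults so far: 2)
  step 4: ref 3 -> HIT, frames=[4,3,-] (faults so far: 2)
  step 5: ref 6 -> FAULT, frames=[4,3,6] (faults so far: 3)
  step 6: ref 4 -> HIT, frames=[4,3,6] (faults so far: 3)
  step 7: ref 6 -> HIT, frames=[4,3,6] (faults so far: 3)
  step 8: ref 2 -> FAULT, evict 3, frames=[4,2,6] (faults so far: 4)
  step 9: ref 2 -> HIT, frames=[4,2,6] (faults so far: 4)
  step 10: ref 1 -> FAULT, evict 4, frames=[1,2,6] (faults so far: 5)
  step 11: ref 4 -> FAULT, evict 6, frames=[1,2,4] (faults so far: 6)
  step 12: ref 1 -> HIT, frames=[1,2,4] (faults so far: 6)
  LRU total faults: 6
--- Optimal ---
  step 0: ref 4 -> FAULT, frames=[4,-,-] (faults so far: 1)
  step 1: ref 3 -> FAULT, frames=[4,3,-] (faults so far: 2)
  step 2: ref 3 -> HIT, frames=[4,3,-] (faults so far: 2)
  step 3: ref 4 -> HIT, frames=[4,3,-] (faults so far: 2)
  step 4: ref 3 -> HIT, frames=[4,3,-] (faults so far: 2)
  step 5: ref 6 -> FAULT, frames=[4,3,6] (faults so far: 3)
  step 6: ref 4 -> HIT, frames=[4,3,6] (faults so far: 3)
  step 7: ref 6 -> HIT, frames=[4,3,6] (faults so far: 3)
  step 8: ref 2 -> FAULT, evict 3, frames=[4,2,6] (faults so far: 4)
  step 9: ref 2 -> HIT, frames=[4,2,6] (faults so far: 4)
  step 10: ref 1 -> FAULT, evict 2, frames=[4,1,6] (faults so far: 5)
  step 11: ref 4 -> HIT, frames=[4,1,6] (faults so far: 5)
  step 12: ref 1 -> HIT, frames=[4,1,6] (faults so far: 5)
  Optimal total faults: 5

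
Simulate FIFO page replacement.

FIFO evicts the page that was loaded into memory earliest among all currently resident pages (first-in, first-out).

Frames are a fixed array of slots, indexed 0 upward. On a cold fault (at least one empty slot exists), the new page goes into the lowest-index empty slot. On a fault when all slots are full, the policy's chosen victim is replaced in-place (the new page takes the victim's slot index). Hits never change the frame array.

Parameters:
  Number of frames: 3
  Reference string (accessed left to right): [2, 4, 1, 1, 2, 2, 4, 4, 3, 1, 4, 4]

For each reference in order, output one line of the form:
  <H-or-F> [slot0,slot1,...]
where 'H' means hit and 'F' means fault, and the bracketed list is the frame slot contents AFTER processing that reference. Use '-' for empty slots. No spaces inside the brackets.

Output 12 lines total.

F [2,-,-]
F [2,4,-]
F [2,4,1]
H [2,4,1]
H [2,4,1]
H [2,4,1]
H [2,4,1]
H [2,4,1]
F [3,4,1]
H [3,4,1]
H [3,4,1]
H [3,4,1]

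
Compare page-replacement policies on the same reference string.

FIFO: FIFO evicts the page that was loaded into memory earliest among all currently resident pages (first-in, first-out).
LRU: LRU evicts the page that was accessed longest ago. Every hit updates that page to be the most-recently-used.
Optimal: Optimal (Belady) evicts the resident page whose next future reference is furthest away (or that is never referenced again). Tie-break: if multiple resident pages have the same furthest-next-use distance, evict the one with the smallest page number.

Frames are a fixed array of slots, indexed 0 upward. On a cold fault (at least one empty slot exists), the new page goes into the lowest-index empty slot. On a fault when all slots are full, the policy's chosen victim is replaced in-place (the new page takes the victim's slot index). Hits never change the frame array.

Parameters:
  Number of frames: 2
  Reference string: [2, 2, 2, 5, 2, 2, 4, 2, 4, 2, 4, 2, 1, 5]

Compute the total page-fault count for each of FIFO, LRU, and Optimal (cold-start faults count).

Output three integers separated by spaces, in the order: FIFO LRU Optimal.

Answer: 6 5 5

Derivation:
--- FIFO ---
  step 0: ref 2 -> FAULT, frames=[2,-] (faults so far: 1)
  step 1: ref 2 -> HIT, frames=[2,-] (faults so far: 1)
  step 2: ref 2 -> HIT, frames=[2,-] (faults so far: 1)
  step 3: ref 5 -> FAULT, frames=[2,5] (faults so far: 2)
  step 4: ref 2 -> HIT, frames=[2,5] (faults so far: 2)
  step 5: ref 2 -> HIT, frames=[2,5] (faults so far: 2)
  step 6: ref 4 -> FAULT, evict 2, frames=[4,5] (faults so far: 3)
  step 7: ref 2 -> FAULT, evict 5, frames=[4,2] (faults so far: 4)
  step 8: ref 4 -> HIT, frames=[4,2] (faults so far: 4)
  step 9: ref 2 -> HIT, frames=[4,2] (faults so far: 4)
  step 10: ref 4 -> HIT, frames=[4,2] (faults so far: 4)
  step 11: ref 2 -> HIT, frames=[4,2] (faults so far: 4)
  step 12: ref 1 -> FAULT, evict 4, frames=[1,2] (faults so far: 5)
  step 13: ref 5 -> FAULT, evict 2, frames=[1,5] (faults so far: 6)
  FIFO total faults: 6
--- LRU ---
  step 0: ref 2 -> FAULT, frames=[2,-] (faults so far: 1)
  step 1: ref 2 -> HIT, frames=[2,-] (faults so far: 1)
  step 2: ref 2 -> HIT, frames=[2,-] (faults so far: 1)
  step 3: ref 5 -> FAULT, frames=[2,5] (faults so far: 2)
  step 4: ref 2 -> HIT, frames=[2,5] (faults so far: 2)
  step 5: ref 2 -> HIT, frames=[2,5] (faults so far: 2)
  step 6: ref 4 -> FAULT, evict 5, frames=[2,4] (faults so far: 3)
  step 7: ref 2 -> HIT, frames=[2,4] (faults so far: 3)
  step 8: ref 4 -> HIT, frames=[2,4] (faults so far: 3)
  step 9: ref 2 -> HIT, frames=[2,4] (faults so far: 3)
  step 10: ref 4 -> HIT, frames=[2,4] (faults so far: 3)
  step 11: ref 2 -> HIT, frames=[2,4] (faults so far: 3)
  step 12: ref 1 -> FAULT, evict 4, frames=[2,1] (faults so far: 4)
  step 13: ref 5 -> FAULT, evict 2, frames=[5,1] (faults so far: 5)
  LRU total faults: 5
--- Optimal ---
  step 0: ref 2 -> FAULT, frames=[2,-] (faults so far: 1)
  step 1: ref 2 -> HIT, frames=[2,-] (faults so far: 1)
  step 2: ref 2 -> HIT, frames=[2,-] (faults so far: 1)
  step 3: ref 5 -> FAULT, frames=[2,5] (faults so far: 2)
  step 4: ref 2 -> HIT, frames=[2,5] (faults so far: 2)
  step 5: ref 2 -> HIT, frames=[2,5] (faults so far: 2)
  step 6: ref 4 -> FAULT, evict 5, frames=[2,4] (faults so far: 3)
  step 7: ref 2 -> HIT, frames=[2,4] (faults so far: 3)
  step 8: ref 4 -> HIT, frames=[2,4] (faults so far: 3)
  step 9: ref 2 -> HIT, frames=[2,4] (faults so far: 3)
  step 10: ref 4 -> HIT, frames=[2,4] (faults so far: 3)
  step 11: ref 2 -> HIT, frames=[2,4] (faults so far: 3)
  step 12: ref 1 -> FAULT, evict 2, frames=[1,4] (faults so far: 4)
  step 13: ref 5 -> FAULT, evict 1, frames=[5,4] (faults so far: 5)
  Optimal total faults: 5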